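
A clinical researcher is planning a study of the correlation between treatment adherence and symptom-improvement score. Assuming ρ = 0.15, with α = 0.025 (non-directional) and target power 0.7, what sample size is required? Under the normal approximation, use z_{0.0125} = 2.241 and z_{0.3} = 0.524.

n = 338

Fisher's z: C = ½·ln((1+r)/(1−r)) = ½·ln(1.3529) = 0.1511.
n = ((z_{α/2} + z_β)/C)² + 3.
(2.241 + 0.524) / 0.1511 = 2.765 / 0.1511 = 18.299.
n = 18.299² + 3 = 334.86 + 3 = 337.9.
Round up.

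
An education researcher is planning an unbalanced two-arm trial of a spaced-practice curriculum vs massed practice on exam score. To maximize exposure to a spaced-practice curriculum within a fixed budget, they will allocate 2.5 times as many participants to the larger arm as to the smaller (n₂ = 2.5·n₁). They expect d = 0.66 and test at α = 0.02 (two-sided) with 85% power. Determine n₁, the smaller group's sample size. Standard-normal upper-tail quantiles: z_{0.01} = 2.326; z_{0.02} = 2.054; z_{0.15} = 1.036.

With allocation ratio k = n₂/n₁ = 2.5, Var(x̄₁−x̄₂) = σ²(1/n₁ + 1/(k·n₁)) = σ²·(k+1)/(k·n₁).
So n₁ = (1 + 1/k)·((z_{α/2} + z_β)/d)² = 1.400 × (3.362/0.66)².
n₁ = 1.400 × 25.95 = 36.3.
Round up: n₁ = 37, giving n₂ = ⌈2.5 × 37⌉ = ⌈92.5⌉ = 93.

n₁ = 37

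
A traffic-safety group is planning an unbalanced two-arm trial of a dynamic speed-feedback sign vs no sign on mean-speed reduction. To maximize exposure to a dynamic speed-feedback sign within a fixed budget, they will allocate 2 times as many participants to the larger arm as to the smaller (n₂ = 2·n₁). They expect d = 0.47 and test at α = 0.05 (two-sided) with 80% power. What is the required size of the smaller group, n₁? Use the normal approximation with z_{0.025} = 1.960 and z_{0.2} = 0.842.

With allocation ratio k = n₂/n₁ = 2, Var(x̄₁−x̄₂) = σ²(1/n₁ + 1/(k·n₁)) = σ²·(k+1)/(k·n₁).
So n₁ = (1 + 1/k)·((z_{α/2} + z_β)/d)² = 1.500 × (2.802/0.47)².
n₁ = 1.500 × 35.54 = 53.3.
Round up: n₁ = 54, giving n₂ = 2 × 54 = 108.

n₁ = 54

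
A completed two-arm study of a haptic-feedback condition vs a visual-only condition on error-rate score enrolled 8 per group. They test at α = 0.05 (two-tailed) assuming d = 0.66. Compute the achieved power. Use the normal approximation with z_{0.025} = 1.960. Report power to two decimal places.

power ≈ 0.26

For two equal groups, power = Φ(d·√(n/2) − z_{α/2}).
d·√(n/2) = 0.66 × √(8/2) = 0.66 × 2.000 = 1.320.
z_β = 1.320 − 1.960 = -0.640.
Power = Φ(-0.640) = 0.261.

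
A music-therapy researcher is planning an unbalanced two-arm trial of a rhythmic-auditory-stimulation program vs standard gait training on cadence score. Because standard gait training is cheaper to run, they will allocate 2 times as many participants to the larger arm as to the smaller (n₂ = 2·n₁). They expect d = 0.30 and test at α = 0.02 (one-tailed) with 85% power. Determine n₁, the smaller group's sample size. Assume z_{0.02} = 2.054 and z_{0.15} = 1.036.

n₁ = 160

With allocation ratio k = n₂/n₁ = 2, Var(x̄₁−x̄₂) = σ²(1/n₁ + 1/(k·n₁)) = σ²·(k+1)/(k·n₁).
So n₁ = (1 + 1/k)·((z_{α} + z_β)/d)² = 1.500 × (3.090/0.30)².
n₁ = 1.500 × 106.09 = 159.1.
Round up: n₁ = 160, giving n₂ = 2 × 160 = 320.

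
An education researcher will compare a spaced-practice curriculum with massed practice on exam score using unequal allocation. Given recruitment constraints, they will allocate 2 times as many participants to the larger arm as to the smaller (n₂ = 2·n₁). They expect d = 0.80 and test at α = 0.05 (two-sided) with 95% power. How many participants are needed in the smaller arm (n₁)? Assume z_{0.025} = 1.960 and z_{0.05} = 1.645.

n₁ = 31

With allocation ratio k = n₂/n₁ = 2, Var(x̄₁−x̄₂) = σ²(1/n₁ + 1/(k·n₁)) = σ²·(k+1)/(k·n₁).
So n₁ = (1 + 1/k)·((z_{α/2} + z_β)/d)² = 1.500 × (3.605/0.80)².
n₁ = 1.500 × 20.31 = 30.5.
Round up: n₁ = 31, giving n₂ = 2 × 31 = 62.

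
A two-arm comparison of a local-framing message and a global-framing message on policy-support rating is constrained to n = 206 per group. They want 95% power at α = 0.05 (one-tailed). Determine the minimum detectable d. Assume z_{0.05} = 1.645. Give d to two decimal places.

d_min ≈ 0.32

For two independent groups of n = 206 each: d_min = (z_{α} + z_β)·√(2/n).
z-sum = 1.645 + 1.645 = 3.290.
d_min = 3.290 × √(2/206) = 3.290 × 0.0985 = 0.324.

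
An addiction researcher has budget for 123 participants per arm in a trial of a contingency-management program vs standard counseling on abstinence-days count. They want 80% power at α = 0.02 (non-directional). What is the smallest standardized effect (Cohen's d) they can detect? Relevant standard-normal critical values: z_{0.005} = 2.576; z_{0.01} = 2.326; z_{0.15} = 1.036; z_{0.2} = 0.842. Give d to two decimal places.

d_min ≈ 0.40

For two independent groups of n = 123 each: d_min = (z_{α/2} + z_β)·√(2/n).
z-sum = 2.326 + 0.842 = 3.168.
d_min = 3.168 × √(2/123) = 3.168 × 0.1275 = 0.404.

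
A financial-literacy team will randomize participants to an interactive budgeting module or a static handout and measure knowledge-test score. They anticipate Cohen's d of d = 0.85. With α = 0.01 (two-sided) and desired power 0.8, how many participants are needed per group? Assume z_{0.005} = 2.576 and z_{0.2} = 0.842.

n = 33 per group

For two independent groups with equal n: n = 2·((z_{α/2} + z_β) / d)².
z_{α/2} + z_β = 2.576 + 0.842 = 3.418.
n = 2 × (3.418 / 0.85)² = 2 × 4.021² = 2 × 16.17 = 32.3.
Round up to the next whole participant.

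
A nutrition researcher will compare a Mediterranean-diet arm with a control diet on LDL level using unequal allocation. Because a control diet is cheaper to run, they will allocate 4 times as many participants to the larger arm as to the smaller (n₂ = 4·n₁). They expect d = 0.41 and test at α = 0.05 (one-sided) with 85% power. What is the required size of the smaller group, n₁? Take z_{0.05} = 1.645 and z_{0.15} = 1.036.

n₁ = 54

With allocation ratio k = n₂/n₁ = 4, Var(x̄₁−x̄₂) = σ²(1/n₁ + 1/(k·n₁)) = σ²·(k+1)/(k·n₁).
So n₁ = (1 + 1/k)·((z_{α} + z_β)/d)² = 1.250 × (2.681/0.41)².
n₁ = 1.250 × 42.76 = 53.4.
Round up: n₁ = 54, giving n₂ = 4 × 54 = 216.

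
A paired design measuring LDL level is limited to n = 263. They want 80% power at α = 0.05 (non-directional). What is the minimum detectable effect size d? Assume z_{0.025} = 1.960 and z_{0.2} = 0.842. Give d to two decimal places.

d_min ≈ 0.17

For a single sample (or paired design) of n = 263: d_min = (z_{α/2} + z_β)/√n.
z-sum = 1.960 + 0.842 = 2.802.
d_min = 2.802 / √263 = 2.802 / 16.217 = 0.173.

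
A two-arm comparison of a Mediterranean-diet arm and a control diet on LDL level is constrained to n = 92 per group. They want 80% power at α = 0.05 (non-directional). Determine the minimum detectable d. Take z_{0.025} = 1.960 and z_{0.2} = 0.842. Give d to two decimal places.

d_min ≈ 0.41

For two independent groups of n = 92 each: d_min = (z_{α/2} + z_β)·√(2/n).
z-sum = 1.960 + 0.842 = 2.802.
d_min = 2.802 × √(2/92) = 2.802 × 0.1474 = 0.413.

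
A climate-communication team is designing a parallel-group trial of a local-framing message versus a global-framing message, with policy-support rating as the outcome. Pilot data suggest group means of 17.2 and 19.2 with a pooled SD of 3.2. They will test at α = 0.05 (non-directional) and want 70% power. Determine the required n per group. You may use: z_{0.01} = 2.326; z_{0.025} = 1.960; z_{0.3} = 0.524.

Cohen's d = |M₁ − M₂| / SD_pooled = |17.2 − 19.2| / 3.2 = 2.0 / 3.2 = 0.625.
For two independent groups with equal n: n = 2·((z_{α/2} + z_β) / d)².
z_{α/2} + z_β = 1.960 + 0.524 = 2.484.
n = 2 × (2.484 / 0.625)² = 2 × 3.974² = 2 × 15.80 = 31.6.
Round up to the next whole participant.

n = 32 per group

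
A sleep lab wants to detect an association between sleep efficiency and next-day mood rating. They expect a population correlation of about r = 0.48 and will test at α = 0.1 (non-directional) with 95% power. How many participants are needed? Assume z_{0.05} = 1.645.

Fisher's z: C = ½·ln((1+r)/(1−r)) = ½·ln(2.8462) = 0.5230.
n = ((z_{α/2} + z_β)/C)² + 3.
(1.645 + 1.645) / 0.5230 = 3.290 / 0.5230 = 6.291.
n = 6.291² + 3 = 39.57 + 3 = 42.6.
Round up.

n = 43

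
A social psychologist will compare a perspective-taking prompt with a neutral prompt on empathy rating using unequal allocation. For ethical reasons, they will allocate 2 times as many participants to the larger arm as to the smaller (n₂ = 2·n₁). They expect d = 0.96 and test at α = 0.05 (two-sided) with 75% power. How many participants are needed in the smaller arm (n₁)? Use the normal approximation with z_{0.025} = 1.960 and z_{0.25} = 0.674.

With allocation ratio k = n₂/n₁ = 2, Var(x̄₁−x̄₂) = σ²(1/n₁ + 1/(k·n₁)) = σ²·(k+1)/(k·n₁).
So n₁ = (1 + 1/k)·((z_{α/2} + z_β)/d)² = 1.500 × (2.634/0.96)².
n₁ = 1.500 × 7.53 = 11.3.
Round up: n₁ = 12, giving n₂ = 2 × 12 = 24.

n₁ = 12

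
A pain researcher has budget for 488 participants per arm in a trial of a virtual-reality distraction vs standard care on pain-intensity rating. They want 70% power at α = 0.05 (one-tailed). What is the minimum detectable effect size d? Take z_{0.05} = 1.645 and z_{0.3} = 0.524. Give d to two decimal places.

For two independent groups of n = 488 each: d_min = (z_{α} + z_β)·√(2/n).
z-sum = 1.645 + 0.524 = 2.169.
d_min = 2.169 × √(2/488) = 2.169 × 0.0640 = 0.139.

d_min ≈ 0.14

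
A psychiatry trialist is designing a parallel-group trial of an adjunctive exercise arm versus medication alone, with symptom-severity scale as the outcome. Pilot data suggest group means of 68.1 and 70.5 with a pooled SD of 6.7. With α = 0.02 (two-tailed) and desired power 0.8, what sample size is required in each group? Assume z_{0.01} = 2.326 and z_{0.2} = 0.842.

Cohen's d = |M₁ − M₂| / SD_pooled = |68.1 − 70.5| / 6.7 = 2.4 / 6.7 = 0.358.
For two independent groups with equal n: n = 2·((z_{α/2} + z_β) / d)².
z_{α/2} + z_β = 2.326 + 0.842 = 3.168.
n = 2 × (3.168 / 0.358)² = 2 × 8.849² = 2 × 78.31 = 156.6.
Round up to the next whole participant.

n = 157 per group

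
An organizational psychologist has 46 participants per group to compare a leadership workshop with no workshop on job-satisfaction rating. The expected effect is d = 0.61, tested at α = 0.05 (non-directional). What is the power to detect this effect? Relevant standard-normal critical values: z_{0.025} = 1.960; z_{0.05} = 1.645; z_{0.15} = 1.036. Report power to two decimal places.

For two equal groups, power = Φ(d·√(n/2) − z_{α/2}).
d·√(n/2) = 0.61 × √(46/2) = 0.61 × 4.796 = 2.925.
z_β = 2.925 − 1.960 = 0.965.
Power = Φ(0.965) = 0.833.

power ≈ 0.83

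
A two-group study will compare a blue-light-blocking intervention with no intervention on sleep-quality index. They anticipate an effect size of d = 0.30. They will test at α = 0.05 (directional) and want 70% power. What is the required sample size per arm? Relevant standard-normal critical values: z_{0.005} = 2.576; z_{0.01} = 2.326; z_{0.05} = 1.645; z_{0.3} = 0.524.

n = 105 per group

For two independent groups with equal n: n = 2·((z_{α} + z_β) / d)².
z_{α} + z_β = 1.645 + 0.524 = 2.169.
n = 2 × (2.169 / 0.30)² = 2 × 7.230² = 2 × 52.27 = 104.5.
Round up to the next whole participant.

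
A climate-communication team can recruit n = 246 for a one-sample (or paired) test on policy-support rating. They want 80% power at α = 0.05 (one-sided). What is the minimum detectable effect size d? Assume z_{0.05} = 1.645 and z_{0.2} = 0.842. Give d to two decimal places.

For a single sample (or paired design) of n = 246: d_min = (z_{α} + z_β)/√n.
z-sum = 1.645 + 0.842 = 2.487.
d_min = 2.487 / √246 = 2.487 / 15.684 = 0.159.

d_min ≈ 0.16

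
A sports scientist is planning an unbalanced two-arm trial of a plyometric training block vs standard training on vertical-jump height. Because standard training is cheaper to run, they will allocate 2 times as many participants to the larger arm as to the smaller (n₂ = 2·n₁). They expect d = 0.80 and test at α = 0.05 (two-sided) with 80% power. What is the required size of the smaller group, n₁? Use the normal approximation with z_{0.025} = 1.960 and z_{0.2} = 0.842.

n₁ = 19

With allocation ratio k = n₂/n₁ = 2, Var(x̄₁−x̄₂) = σ²(1/n₁ + 1/(k·n₁)) = σ²·(k+1)/(k·n₁).
So n₁ = (1 + 1/k)·((z_{α/2} + z_β)/d)² = 1.500 × (2.802/0.80)².
n₁ = 1.500 × 12.27 = 18.4.
Round up: n₁ = 19, giving n₂ = 2 × 19 = 38.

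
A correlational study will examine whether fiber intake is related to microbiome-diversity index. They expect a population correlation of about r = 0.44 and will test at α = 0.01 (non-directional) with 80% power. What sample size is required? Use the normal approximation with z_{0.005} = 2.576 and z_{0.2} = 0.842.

n = 56

Fisher's z: C = ½·ln((1+r)/(1−r)) = ½·ln(2.5714) = 0.4722.
n = ((z_{α/2} + z_β)/C)² + 3.
(2.576 + 0.842) / 0.4722 = 3.418 / 0.4722 = 7.238.
n = 7.238² + 3 = 52.40 + 3 = 55.4.
Round up.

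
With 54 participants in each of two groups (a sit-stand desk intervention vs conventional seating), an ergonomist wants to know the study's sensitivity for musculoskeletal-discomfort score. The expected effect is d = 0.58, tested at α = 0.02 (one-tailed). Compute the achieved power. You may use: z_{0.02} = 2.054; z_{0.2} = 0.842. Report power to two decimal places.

power ≈ 0.83

For two equal groups, power = Φ(d·√(n/2) − z_{α}).
d·√(n/2) = 0.58 × √(54/2) = 0.58 × 5.196 = 3.014.
z_β = 3.014 − 2.054 = 0.960.
Power = Φ(0.960) = 0.831.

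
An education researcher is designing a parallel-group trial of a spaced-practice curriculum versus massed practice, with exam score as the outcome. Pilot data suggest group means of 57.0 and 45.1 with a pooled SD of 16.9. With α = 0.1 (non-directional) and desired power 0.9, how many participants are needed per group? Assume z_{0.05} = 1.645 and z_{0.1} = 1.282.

n = 35 per group

Cohen's d = |M₁ − M₂| / SD_pooled = |57.0 − 45.1| / 16.9 = 11.9 / 16.9 = 0.704.
For two independent groups with equal n: n = 2·((z_{α/2} + z_β) / d)².
z_{α/2} + z_β = 1.645 + 1.282 = 2.927.
n = 2 × (2.927 / 0.704)² = 2 × 4.158² = 2 × 17.29 = 34.6.
Round up to the next whole participant.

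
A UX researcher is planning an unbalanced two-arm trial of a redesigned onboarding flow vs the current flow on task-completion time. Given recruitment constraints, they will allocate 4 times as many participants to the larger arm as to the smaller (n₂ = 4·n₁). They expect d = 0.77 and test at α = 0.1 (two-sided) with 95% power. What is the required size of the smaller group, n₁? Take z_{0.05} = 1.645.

With allocation ratio k = n₂/n₁ = 4, Var(x̄₁−x̄₂) = σ²(1/n₁ + 1/(k·n₁)) = σ²·(k+1)/(k·n₁).
So n₁ = (1 + 1/k)·((z_{α/2} + z_β)/d)² = 1.250 × (3.290/0.77)².
n₁ = 1.250 × 18.26 = 22.8.
Round up: n₁ = 23, giving n₂ = 4 × 23 = 92.

n₁ = 23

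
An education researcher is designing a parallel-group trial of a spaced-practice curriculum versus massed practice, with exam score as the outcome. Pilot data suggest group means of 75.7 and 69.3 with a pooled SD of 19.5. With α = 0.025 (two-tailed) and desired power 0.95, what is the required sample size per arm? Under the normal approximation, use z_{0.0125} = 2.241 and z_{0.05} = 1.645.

n = 281 per group

Cohen's d = |M₁ − M₂| / SD_pooled = |75.7 − 69.3| / 19.5 = 6.4 / 19.5 = 0.328.
For two independent groups with equal n: n = 2·((z_{α/2} + z_β) / d)².
z_{α/2} + z_β = 2.241 + 1.645 = 3.886.
n = 2 × (3.886 / 0.328)² = 2 × 11.848² = 2 × 140.36 = 280.7.
Round up to the next whole participant.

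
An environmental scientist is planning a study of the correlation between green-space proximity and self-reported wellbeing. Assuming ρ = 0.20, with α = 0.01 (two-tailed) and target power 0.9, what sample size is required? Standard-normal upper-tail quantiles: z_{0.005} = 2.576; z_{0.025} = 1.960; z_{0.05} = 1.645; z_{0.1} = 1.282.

n = 366

Fisher's z: C = ½·ln((1+r)/(1−r)) = ½·ln(1.5000) = 0.2027.
n = ((z_{α/2} + z_β)/C)² + 3.
(2.576 + 1.282) / 0.2027 = 3.858 / 0.2027 = 19.033.
n = 19.033² + 3 = 362.26 + 3 = 365.3.
Round up.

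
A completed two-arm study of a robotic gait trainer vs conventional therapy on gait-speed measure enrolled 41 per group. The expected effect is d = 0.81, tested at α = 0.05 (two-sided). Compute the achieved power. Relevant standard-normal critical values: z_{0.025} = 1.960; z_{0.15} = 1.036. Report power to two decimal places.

For two equal groups, power = Φ(d·√(n/2) − z_{α/2}).
d·√(n/2) = 0.81 × √(41/2) = 0.81 × 4.528 = 3.667.
z_β = 3.667 − 1.960 = 1.707.
Power = Φ(1.707) = 0.956.

power ≈ 0.96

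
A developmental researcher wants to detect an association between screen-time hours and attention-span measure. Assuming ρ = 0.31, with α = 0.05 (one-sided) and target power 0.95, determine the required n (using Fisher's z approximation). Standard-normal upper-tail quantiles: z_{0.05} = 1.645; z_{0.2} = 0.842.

Fisher's z: C = ½·ln((1+r)/(1−r)) = ½·ln(1.8986) = 0.3205.
n = ((z_{α} + z_β)/C)² + 3.
(1.645 + 1.645) / 0.3205 = 3.290 / 0.3205 = 10.265.
n = 10.265² + 3 = 105.37 + 3 = 108.4.
Round up.

n = 109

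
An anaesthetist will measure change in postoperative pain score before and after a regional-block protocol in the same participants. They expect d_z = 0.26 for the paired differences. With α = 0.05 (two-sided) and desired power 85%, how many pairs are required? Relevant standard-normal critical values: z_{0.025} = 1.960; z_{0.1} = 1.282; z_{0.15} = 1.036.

For a paired (one-sample on differences) test: n = ((z_{α/2} + z_β) / d)².
z_{α/2} + z_β = 1.960 + 1.036 = 2.996.
n = (2.996 / 0.26)² = 11.523² = 132.78.
Round up.

n = 133 pairs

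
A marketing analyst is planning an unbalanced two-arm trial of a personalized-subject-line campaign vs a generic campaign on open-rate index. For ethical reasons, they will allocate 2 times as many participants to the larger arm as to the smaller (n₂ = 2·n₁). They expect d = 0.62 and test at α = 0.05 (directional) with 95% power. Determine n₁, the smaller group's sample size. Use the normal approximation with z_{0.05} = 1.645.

n₁ = 43

With allocation ratio k = n₂/n₁ = 2, Var(x̄₁−x̄₂) = σ²(1/n₁ + 1/(k·n₁)) = σ²·(k+1)/(k·n₁).
So n₁ = (1 + 1/k)·((z_{α} + z_β)/d)² = 1.500 × (3.290/0.62)².
n₁ = 1.500 × 28.16 = 42.2.
Round up: n₁ = 43, giving n₂ = 2 × 43 = 86.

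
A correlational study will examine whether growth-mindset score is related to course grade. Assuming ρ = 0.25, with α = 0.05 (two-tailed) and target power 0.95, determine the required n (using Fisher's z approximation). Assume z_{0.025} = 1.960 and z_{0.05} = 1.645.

n = 203

Fisher's z: C = ½·ln((1+r)/(1−r)) = ½·ln(1.6667) = 0.2554.
n = ((z_{α/2} + z_β)/C)² + 3.
(1.960 + 1.645) / 0.2554 = 3.605 / 0.2554 = 14.115.
n = 14.115² + 3 = 199.24 + 3 = 202.2.
Round up.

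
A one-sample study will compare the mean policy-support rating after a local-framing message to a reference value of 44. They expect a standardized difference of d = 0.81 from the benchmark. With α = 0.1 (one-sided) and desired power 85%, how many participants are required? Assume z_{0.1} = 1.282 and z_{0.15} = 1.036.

n = 9

For a one-sample test: n = ((z_{α} + z_β) / d)².
z_{α} + z_β = 1.282 + 1.036 = 2.318.
n = (2.318 / 0.81)² = 2.862² = 8.19.
Round up.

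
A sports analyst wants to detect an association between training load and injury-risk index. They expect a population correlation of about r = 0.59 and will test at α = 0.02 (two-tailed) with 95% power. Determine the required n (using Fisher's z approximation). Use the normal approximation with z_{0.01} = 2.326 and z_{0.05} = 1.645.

n = 38

Fisher's z: C = ½·ln((1+r)/(1−r)) = ½·ln(3.8780) = 0.6777.
n = ((z_{α/2} + z_β)/C)² + 3.
(2.326 + 1.645) / 0.6777 = 3.971 / 0.6777 = 5.860.
n = 5.860² + 3 = 34.33 + 3 = 37.3.
Round up.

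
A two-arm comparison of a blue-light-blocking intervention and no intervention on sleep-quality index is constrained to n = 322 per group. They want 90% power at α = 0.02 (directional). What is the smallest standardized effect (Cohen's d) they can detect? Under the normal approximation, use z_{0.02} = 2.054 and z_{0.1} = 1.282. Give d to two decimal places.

For two independent groups of n = 322 each: d_min = (z_{α} + z_β)·√(2/n).
z-sum = 2.054 + 1.282 = 3.336.
d_min = 3.336 × √(2/322) = 3.336 × 0.0788 = 0.263.

d_min ≈ 0.26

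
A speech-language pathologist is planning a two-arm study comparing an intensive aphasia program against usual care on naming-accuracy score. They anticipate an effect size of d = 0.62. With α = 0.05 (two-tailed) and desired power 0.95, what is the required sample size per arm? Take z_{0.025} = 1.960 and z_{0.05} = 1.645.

n = 68 per group

For two independent groups with equal n: n = 2·((z_{α/2} + z_β) / d)².
z_{α/2} + z_β = 1.960 + 1.645 = 3.605.
n = 2 × (3.605 / 0.62)² = 2 × 5.815² = 2 × 33.81 = 67.6.
Round up to the next whole participant.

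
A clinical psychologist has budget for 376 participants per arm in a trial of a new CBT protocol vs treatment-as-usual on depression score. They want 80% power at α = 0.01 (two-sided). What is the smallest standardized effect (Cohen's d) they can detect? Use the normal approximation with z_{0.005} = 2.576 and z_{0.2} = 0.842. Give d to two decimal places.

For two independent groups of n = 376 each: d_min = (z_{α/2} + z_β)·√(2/n).
z-sum = 2.576 + 0.842 = 3.418.
d_min = 3.418 × √(2/376) = 3.418 × 0.0729 = 0.249.

d_min ≈ 0.25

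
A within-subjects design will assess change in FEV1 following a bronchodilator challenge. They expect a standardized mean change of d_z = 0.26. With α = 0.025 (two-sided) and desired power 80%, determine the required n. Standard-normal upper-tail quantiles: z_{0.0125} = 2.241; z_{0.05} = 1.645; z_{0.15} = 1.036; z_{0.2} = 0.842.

n = 141 pairs

For a paired (one-sample on differences) test: n = ((z_{α/2} + z_β) / d)².
z_{α/2} + z_β = 2.241 + 0.842 = 3.083.
n = (3.083 / 0.26)² = 11.858² = 140.60.
Round up.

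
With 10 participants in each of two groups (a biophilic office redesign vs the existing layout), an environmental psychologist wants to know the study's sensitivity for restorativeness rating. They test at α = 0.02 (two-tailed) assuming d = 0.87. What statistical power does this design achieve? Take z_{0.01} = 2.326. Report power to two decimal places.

power ≈ 0.35

For two equal groups, power = Φ(d·√(n/2) − z_{α/2}).
d·√(n/2) = 0.87 × √(10/2) = 0.87 × 2.236 = 1.945.
z_β = 1.945 − 2.326 = -0.381.
Power = Φ(-0.381) = 0.352.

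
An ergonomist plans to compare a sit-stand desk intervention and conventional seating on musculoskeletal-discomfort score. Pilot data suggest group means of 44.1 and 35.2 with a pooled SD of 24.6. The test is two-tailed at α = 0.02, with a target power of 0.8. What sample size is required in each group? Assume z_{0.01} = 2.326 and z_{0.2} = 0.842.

n = 154 per group

Cohen's d = |M₁ − M₂| / SD_pooled = |44.1 − 35.2| / 24.6 = 8.9 / 24.6 = 0.362.
For two independent groups with equal n: n = 2·((z_{α/2} + z_β) / d)².
z_{α/2} + z_β = 2.326 + 0.842 = 3.168.
n = 2 × (3.168 / 0.362)² = 2 × 8.751² = 2 × 76.59 = 153.2.
Round up to the next whole participant.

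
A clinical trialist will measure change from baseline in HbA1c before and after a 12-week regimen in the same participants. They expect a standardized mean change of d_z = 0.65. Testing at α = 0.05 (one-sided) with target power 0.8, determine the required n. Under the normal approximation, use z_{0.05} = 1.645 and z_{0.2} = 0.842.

n = 15 pairs

For a paired (one-sample on differences) test: n = ((z_{α} + z_β) / d)².
z_{α} + z_β = 1.645 + 0.842 = 2.487.
n = (2.487 / 0.65)² = 3.826² = 14.64.
Round up.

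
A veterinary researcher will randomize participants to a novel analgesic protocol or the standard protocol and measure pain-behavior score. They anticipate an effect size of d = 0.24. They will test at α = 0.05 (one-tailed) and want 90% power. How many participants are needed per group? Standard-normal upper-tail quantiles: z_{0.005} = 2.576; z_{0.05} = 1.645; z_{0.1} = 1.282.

n = 298 per group

For two independent groups with equal n: n = 2·((z_{α} + z_β) / d)².
z_{α} + z_β = 1.645 + 1.282 = 2.927.
n = 2 × (2.927 / 0.24)² = 2 × 12.196² = 2 × 148.74 = 297.5.
Round up to the next whole participant.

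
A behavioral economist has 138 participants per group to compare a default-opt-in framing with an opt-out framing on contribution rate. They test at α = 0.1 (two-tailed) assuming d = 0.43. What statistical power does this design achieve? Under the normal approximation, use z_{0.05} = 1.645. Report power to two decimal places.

power ≈ 0.97

For two equal groups, power = Φ(d·√(n/2) − z_{α/2}).
d·√(n/2) = 0.43 × √(138/2) = 0.43 × 8.307 = 3.572.
z_β = 3.572 − 1.645 = 1.927.
Power = Φ(1.927) = 0.973.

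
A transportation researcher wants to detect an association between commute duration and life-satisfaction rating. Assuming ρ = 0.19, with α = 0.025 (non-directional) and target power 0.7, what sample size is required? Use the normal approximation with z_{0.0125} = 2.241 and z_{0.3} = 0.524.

n = 210

Fisher's z: C = ½·ln((1+r)/(1−r)) = ½·ln(1.4691) = 0.1923.
n = ((z_{α/2} + z_β)/C)² + 3.
(2.241 + 0.524) / 0.1923 = 2.765 / 0.1923 = 14.379.
n = 14.379² + 3 = 206.74 + 3 = 209.7.
Round up.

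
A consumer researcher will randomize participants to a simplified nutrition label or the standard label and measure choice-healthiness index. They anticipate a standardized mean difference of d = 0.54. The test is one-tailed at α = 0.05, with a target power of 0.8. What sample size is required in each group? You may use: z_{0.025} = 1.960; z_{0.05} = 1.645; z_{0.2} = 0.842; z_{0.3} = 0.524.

n = 43 per group

For two independent groups with equal n: n = 2·((z_{α} + z_β) / d)².
z_{α} + z_β = 1.645 + 0.842 = 2.487.
n = 2 × (2.487 / 0.54)² = 2 × 4.606² = 2 × 21.21 = 42.4.
Round up to the next whole participant.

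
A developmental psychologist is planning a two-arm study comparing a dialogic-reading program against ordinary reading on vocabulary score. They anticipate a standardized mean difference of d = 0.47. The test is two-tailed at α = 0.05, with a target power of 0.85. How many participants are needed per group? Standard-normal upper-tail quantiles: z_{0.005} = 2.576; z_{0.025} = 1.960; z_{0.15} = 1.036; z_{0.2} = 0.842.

For two independent groups with equal n: n = 2·((z_{α/2} + z_β) / d)².
z_{α/2} + z_β = 1.960 + 1.036 = 2.996.
n = 2 × (2.996 / 0.47)² = 2 × 6.374² = 2 × 40.63 = 81.3.
Round up to the next whole participant.

n = 82 per group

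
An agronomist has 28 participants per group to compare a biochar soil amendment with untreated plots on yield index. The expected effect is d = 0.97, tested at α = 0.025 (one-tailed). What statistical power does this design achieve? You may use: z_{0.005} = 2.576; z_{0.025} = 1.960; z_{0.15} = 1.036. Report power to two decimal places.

power ≈ 0.95

For two equal groups, power = Φ(d·√(n/2) − z_{α}).
d·√(n/2) = 0.97 × √(28/2) = 0.97 × 3.742 = 3.629.
z_β = 3.629 − 1.960 = 1.669.
Power = Φ(1.669) = 0.952.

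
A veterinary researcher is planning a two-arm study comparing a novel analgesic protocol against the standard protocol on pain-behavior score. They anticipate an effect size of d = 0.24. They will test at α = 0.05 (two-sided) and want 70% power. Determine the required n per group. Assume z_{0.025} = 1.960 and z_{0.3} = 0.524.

For two independent groups with equal n: n = 2·((z_{α/2} + z_β) / d)².
z_{α/2} + z_β = 1.960 + 0.524 = 2.484.
n = 2 × (2.484 / 0.24)² = 2 × 10.350² = 2 × 107.12 = 214.2.
Round up to the next whole participant.

n = 215 per group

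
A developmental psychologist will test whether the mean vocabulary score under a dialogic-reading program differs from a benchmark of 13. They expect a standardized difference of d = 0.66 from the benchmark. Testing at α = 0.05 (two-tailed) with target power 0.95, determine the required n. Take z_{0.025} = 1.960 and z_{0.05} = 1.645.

For a one-sample test: n = ((z_{α/2} + z_β) / d)².
z_{α/2} + z_β = 1.960 + 1.645 = 3.605.
n = (3.605 / 0.66)² = 5.462² = 29.83.
Round up.

n = 30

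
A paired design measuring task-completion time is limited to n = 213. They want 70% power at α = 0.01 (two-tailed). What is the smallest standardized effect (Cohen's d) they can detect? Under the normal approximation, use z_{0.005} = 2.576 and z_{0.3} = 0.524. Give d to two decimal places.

For a single sample (or paired design) of n = 213: d_min = (z_{α/2} + z_β)/√n.
z-sum = 2.576 + 0.524 = 3.100.
d_min = 3.100 / √213 = 3.100 / 14.595 = 0.212.

d_min ≈ 0.21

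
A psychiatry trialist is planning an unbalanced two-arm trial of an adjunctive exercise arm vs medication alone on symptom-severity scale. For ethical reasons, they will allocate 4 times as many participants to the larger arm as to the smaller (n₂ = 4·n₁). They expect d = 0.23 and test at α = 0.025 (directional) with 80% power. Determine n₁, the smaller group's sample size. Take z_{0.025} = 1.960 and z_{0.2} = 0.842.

With allocation ratio k = n₂/n₁ = 4, Var(x̄₁−x̄₂) = σ²(1/n₁ + 1/(k·n₁)) = σ²·(k+1)/(k·n₁).
So n₁ = (1 + 1/k)·((z_{α} + z_β)/d)² = 1.250 × (2.802/0.23)².
n₁ = 1.250 × 148.42 = 185.5.
Round up: n₁ = 186, giving n₂ = 4 × 186 = 744.

n₁ = 186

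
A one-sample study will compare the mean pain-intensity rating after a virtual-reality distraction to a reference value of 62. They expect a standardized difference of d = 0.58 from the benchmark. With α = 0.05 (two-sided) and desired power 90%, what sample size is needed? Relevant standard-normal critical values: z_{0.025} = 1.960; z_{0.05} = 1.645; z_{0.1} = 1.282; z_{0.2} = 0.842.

For a one-sample test: n = ((z_{α/2} + z_β) / d)².
z_{α/2} + z_β = 1.960 + 1.282 = 3.242.
n = (3.242 / 0.58)² = 5.590² = 31.24.
Round up.

n = 32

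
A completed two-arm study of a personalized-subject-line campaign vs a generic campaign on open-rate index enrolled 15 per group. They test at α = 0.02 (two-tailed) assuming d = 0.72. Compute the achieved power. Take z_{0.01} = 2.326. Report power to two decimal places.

For two equal groups, power = Φ(d·√(n/2) − z_{α/2}).
d·√(n/2) = 0.72 × √(15/2) = 0.72 × 2.739 = 1.972.
z_β = 1.972 − 2.326 = -0.354.
Power = Φ(-0.354) = 0.362.

power ≈ 0.36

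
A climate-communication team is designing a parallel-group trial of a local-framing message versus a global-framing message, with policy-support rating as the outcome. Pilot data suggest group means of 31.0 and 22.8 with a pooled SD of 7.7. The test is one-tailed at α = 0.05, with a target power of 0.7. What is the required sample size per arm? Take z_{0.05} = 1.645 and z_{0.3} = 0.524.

Cohen's d = |M₁ − M₂| / SD_pooled = |31.0 − 22.8| / 7.7 = 8.2 / 7.7 = 1.065.
For two independent groups with equal n: n = 2·((z_{α} + z_β) / d)².
z_{α} + z_β = 1.645 + 0.524 = 2.169.
n = 2 × (2.169 / 1.065)² = 2 × 2.037² = 2 × 4.15 = 8.3.
Round up to the next whole participant.

n = 9 per group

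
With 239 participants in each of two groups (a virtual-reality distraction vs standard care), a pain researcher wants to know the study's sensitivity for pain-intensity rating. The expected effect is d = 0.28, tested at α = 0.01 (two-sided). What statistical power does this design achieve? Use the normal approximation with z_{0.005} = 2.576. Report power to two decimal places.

For two equal groups, power = Φ(d·√(n/2) − z_{α/2}).
d·√(n/2) = 0.28 × √(239/2) = 0.28 × 10.932 = 3.061.
z_β = 3.061 − 2.576 = 0.485.
Power = Φ(0.485) = 0.686.

power ≈ 0.69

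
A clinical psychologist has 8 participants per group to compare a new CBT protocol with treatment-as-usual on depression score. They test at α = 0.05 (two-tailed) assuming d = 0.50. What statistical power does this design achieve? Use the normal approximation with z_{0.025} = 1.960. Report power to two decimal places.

For two equal groups, power = Φ(d·√(n/2) − z_{α/2}).
d·√(n/2) = 0.50 × √(8/2) = 0.50 × 2.000 = 1.000.
z_β = 1.000 − 1.960 = -0.960.
Power = Φ(-0.960) = 0.169.

power ≈ 0.17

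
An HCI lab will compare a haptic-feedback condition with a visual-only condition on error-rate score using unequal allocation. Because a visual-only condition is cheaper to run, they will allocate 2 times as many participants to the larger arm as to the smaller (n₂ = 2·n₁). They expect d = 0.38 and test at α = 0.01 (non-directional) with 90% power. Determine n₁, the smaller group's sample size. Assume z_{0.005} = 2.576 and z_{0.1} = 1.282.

n₁ = 155

With allocation ratio k = n₂/n₁ = 2, Var(x̄₁−x̄₂) = σ²(1/n₁ + 1/(k·n₁)) = σ²·(k+1)/(k·n₁).
So n₁ = (1 + 1/k)·((z_{α/2} + z_β)/d)² = 1.500 × (3.858/0.38)².
n₁ = 1.500 × 103.08 = 154.6.
Round up: n₁ = 155, giving n₂ = 2 × 155 = 310.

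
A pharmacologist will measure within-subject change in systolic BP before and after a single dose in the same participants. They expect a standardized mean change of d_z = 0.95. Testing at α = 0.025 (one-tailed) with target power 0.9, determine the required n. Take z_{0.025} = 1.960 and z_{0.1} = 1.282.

n = 12 pairs

For a paired (one-sample on differences) test: n = ((z_{α} + z_β) / d)².
z_{α} + z_β = 1.960 + 1.282 = 3.242.
n = (3.242 / 0.95)² = 3.413² = 11.65.
Round up.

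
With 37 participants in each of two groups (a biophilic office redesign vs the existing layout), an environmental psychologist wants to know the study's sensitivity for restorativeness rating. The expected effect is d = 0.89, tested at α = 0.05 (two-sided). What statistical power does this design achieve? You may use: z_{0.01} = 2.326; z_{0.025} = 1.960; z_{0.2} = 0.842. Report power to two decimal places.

power ≈ 0.97

For two equal groups, power = Φ(d·√(n/2) − z_{α/2}).
d·√(n/2) = 0.89 × √(37/2) = 0.89 × 4.301 = 3.828.
z_β = 3.828 − 1.960 = 1.868.
Power = Φ(1.868) = 0.969.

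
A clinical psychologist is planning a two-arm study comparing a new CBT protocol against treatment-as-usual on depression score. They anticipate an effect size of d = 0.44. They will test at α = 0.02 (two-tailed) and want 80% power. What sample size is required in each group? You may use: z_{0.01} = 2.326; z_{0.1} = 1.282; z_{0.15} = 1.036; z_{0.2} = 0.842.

For two independent groups with equal n: n = 2·((z_{α/2} + z_β) / d)².
z_{α/2} + z_β = 2.326 + 0.842 = 3.168.
n = 2 × (3.168 / 0.44)² = 2 × 7.200² = 2 × 51.84 = 103.7.
Round up to the next whole participant.

n = 104 per group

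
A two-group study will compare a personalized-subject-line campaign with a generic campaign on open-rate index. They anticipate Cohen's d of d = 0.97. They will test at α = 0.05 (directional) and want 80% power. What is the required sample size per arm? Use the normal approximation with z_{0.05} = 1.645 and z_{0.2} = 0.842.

n = 14 per group

For two independent groups with equal n: n = 2·((z_{α} + z_β) / d)².
z_{α} + z_β = 1.645 + 0.842 = 2.487.
n = 2 × (2.487 / 0.97)² = 2 × 2.564² = 2 × 6.57 = 13.1.
Round up to the next whole participant.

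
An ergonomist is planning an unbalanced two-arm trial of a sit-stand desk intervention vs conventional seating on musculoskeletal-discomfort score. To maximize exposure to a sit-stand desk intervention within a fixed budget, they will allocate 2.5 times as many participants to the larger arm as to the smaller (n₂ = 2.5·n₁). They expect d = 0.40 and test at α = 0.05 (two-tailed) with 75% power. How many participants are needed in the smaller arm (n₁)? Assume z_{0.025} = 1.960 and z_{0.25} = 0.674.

n₁ = 61

With allocation ratio k = n₂/n₁ = 2.5, Var(x̄₁−x̄₂) = σ²(1/n₁ + 1/(k·n₁)) = σ²·(k+1)/(k·n₁).
So n₁ = (1 + 1/k)·((z_{α/2} + z_β)/d)² = 1.400 × (2.634/0.40)².
n₁ = 1.400 × 43.36 = 60.7.
Round up: n₁ = 61, giving n₂ = ⌈2.5 × 61⌉ = ⌈152.5⌉ = 153.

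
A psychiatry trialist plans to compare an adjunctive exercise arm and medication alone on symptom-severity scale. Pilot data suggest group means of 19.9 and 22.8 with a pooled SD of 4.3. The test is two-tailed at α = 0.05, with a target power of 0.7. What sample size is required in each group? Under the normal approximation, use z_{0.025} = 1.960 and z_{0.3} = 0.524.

Cohen's d = |M₁ − M₂| / SD_pooled = |19.9 − 22.8| / 4.3 = 2.9 / 4.3 = 0.674.
For two independent groups with equal n: n = 2·((z_{α/2} + z_β) / d)².
z_{α/2} + z_β = 1.960 + 0.524 = 2.484.
n = 2 × (2.484 / 0.674)² = 2 × 3.685² = 2 × 13.58 = 27.2.
Round up to the next whole participant.

n = 28 per group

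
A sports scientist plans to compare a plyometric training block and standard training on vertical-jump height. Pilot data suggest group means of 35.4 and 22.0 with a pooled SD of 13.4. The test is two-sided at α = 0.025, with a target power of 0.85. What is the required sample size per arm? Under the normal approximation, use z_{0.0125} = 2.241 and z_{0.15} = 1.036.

n = 22 per group

Cohen's d = |M₁ − M₂| / SD_pooled = |35.4 − 22.0| / 13.4 = 13.4 / 13.4 = 1.000.
For two independent groups with equal n: n = 2·((z_{α/2} + z_β) / d)².
z_{α/2} + z_β = 2.241 + 1.036 = 3.277.
n = 2 × (3.277 / 1.000)² = 2 × 3.277² = 2 × 10.74 = 21.5.
Round up to the next whole participant.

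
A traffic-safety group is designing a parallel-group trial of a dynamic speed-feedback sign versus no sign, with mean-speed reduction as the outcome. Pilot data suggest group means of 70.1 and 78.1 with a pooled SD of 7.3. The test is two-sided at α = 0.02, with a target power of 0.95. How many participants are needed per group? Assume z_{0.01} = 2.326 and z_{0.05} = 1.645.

n = 27 per group

Cohen's d = |M₁ − M₂| / SD_pooled = |70.1 − 78.1| / 7.3 = 8.0 / 7.3 = 1.096.
For two independent groups with equal n: n = 2·((z_{α/2} + z_β) / d)².
z_{α/2} + z_β = 2.326 + 1.645 = 3.971.
n = 2 × (3.971 / 1.096)² = 2 × 3.623² = 2 × 13.13 = 26.3.
Round up to the next whole participant.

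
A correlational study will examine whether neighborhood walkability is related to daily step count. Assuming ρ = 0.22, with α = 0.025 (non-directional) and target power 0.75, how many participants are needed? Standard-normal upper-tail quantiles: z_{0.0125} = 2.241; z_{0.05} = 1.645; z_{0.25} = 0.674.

Fisher's z: C = ½·ln((1+r)/(1−r)) = ½·ln(1.5641) = 0.2237.
n = ((z_{α/2} + z_β)/C)² + 3.
(2.241 + 0.674) / 0.2237 = 2.915 / 0.2237 = 13.031.
n = 13.031² + 3 = 169.80 + 3 = 172.8.
Round up.

n = 173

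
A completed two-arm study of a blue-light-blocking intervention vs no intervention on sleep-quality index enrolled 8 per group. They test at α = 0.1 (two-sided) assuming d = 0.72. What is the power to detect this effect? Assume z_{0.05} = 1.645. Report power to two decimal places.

power ≈ 0.42

For two equal groups, power = Φ(d·√(n/2) − z_{α/2}).
d·√(n/2) = 0.72 × √(8/2) = 0.72 × 2.000 = 1.440.
z_β = 1.440 − 1.645 = -0.205.
Power = Φ(-0.205) = 0.419.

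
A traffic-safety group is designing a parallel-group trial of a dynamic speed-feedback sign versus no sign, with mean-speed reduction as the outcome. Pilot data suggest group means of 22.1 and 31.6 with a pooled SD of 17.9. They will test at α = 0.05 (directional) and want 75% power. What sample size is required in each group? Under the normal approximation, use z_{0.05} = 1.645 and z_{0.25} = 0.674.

Cohen's d = |M₁ − M₂| / SD_pooled = |22.1 − 31.6| / 17.9 = 9.5 / 17.9 = 0.531.
For two independent groups with equal n: n = 2·((z_{α} + z_β) / d)².
z_{α} + z_β = 1.645 + 0.674 = 2.319.
n = 2 × (2.319 / 0.531)² = 2 × 4.367² = 2 × 19.07 = 38.1.
Round up to the next whole participant.

n = 39 per group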